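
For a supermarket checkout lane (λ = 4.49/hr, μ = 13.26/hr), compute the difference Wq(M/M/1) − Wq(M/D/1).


ρ = 4.49/13.26 = 0.3386
Wq(M/M/1) = ρ/(μ−λ) = 0.3386/8.77 = 0.03861 hr
Wq(M/D/1) = ρ/(2(μ−λ)) = 0.01931 hr
Savings = 0.03861 − 0.01931 = 0.01931 hr

Final: 0.01931 hr


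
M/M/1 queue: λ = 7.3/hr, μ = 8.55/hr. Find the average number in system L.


ρ = λ/μ = 7.3/8.55 = 0.8538
L = ρ/(1−ρ) = 0.8538/(1 − 0.8538) = 0.8538/0.1462 = 5.8400

Final: 5.8400


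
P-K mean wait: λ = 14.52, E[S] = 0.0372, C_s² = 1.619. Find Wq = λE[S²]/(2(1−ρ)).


ρ = λ·E[S] = 14.52·0.0372 = 0.5401
E[S²] = E[S]²(1+C_s²) = 0.0372²·(1+1.619) = 0.003624
Wq = λ·E[S²]/(2(1−ρ)) = 14.52·0.003624/(2·0.4599) = 0.05722 hr

Final: 0.05722 hr


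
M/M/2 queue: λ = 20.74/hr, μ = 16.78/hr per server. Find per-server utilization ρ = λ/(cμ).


ρ = λ/(cμ) = 20.74/(2·16.78) = 20.74/33.56 = 0.6180

Final: 0.6180


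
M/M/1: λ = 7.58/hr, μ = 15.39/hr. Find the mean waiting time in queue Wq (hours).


ρ = 7.58/15.39 = 0.4925
Wq = ρ/(μ−λ) = 0.4925/(15.39 − 7.58) = 0.4925/7.81 = 0.06306 hr

Final: 0.06306 hr


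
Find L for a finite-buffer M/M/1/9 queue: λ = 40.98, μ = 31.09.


ρ = 40.98/31.09 = 1.3181
L = ρ[1 − (K+1)ρ^K + Kρ^(K+1)] / [(1−ρ)(1−ρ^(K+1))]
Numerator: 1.3181·(1 − 10·12.010500 + 9·15.831145) = 30.811190
Denominator: (-0.3181)·(-14.831145) = 4.717916
L = 30.811190/4.717916 = 6.5307

Final: 6.5307


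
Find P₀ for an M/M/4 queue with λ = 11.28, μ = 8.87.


a = λ/μ = 11.28/8.87 = 1.2717; ρ = a/c = 0.3179
Σ_{k=0}^{3} a^k/k! (terms k=0..3) = 1.00000 + 1.27170 + 0.80861 + 0.34277 = 3.42309
Tail: a^4/(4!(1−ρ)) = 2.61542/(24·0.6821) = 0.15977
P₀ = 1/(3.42309 + 0.15977) = 1/3.58286 = 0.279107

Final: 0.279107


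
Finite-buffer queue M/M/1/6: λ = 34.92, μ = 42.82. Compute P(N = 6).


ρ = λ/μ = 34.92/42.82 = 0.8155
P_K = (1−ρ)ρ^K/(1−ρ^(K+1)) = (0.1845·0.294148)/(1 − 0.239879)
= 0.054268/0.760121 = 0.071394

Final: 0.071394


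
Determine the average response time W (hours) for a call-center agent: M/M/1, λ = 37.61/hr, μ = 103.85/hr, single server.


W = 1/(μ−λ) = 1/(103.85 − 37.61) = 1/66.24 = 0.01510 hr

Final: 0.01510 hr


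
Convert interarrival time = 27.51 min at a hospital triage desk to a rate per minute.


λ = 1/(interarrival time) in consistent units.
1 minute = 1 min, so λ = 1/27.51 = 0.03635 per minute

Final: 0.03635 /min


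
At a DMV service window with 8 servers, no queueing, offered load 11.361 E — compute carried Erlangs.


B(8,11.361) = 0.397665 (Erlang-B)
Carried load = a(1 − B) = 11.361·(1 − 0.397665) = 11.361·0.602335 = 6.8431 E

Final: 6.8431 Erlangs


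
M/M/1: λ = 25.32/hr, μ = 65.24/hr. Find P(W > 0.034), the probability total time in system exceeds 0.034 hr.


W ~ Exponential(μ−λ) for M/M/1.
μ − λ = 65.24 − 25.32 = 39.9200
P(W > t) = e^{−(μ−λ)t} = e^{−1.3573} = 0.257360

Final: 0.257360


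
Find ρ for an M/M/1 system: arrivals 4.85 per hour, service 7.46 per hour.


ρ = λ/μ = 4.85/7.46 = 0.6501

Final: 0.6501


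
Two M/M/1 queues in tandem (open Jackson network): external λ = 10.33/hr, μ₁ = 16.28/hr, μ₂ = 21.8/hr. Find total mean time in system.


Each node sees arrival rate λ = 10.33/hr (tandem ⇒ throughput preserved).
W₁ = 1/(μ₁−λ) = 1/(16.28−10.33) = 0.16807 hr
W₂ = 1/(μ₂−λ) = 1/(21.8−10.33) = 0.08718 hr
W_total = W₁ + W₂ = 0.16807 + 0.08718 = 0.25525 hr

Final: 0.25525 hr


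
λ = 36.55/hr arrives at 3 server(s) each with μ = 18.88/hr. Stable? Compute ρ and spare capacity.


Total capacity cμ = 3·18.88 = 56.64/hr
ρ = λ/(cμ) = 36.55/56.64 = 0.6453
Stable ⇔ ρ < 1: YES
Spare capacity = cμ − λ = 56.64 − 36.55 = 20.09/hr

Final: ρ = 0.6453; stable; margin = 20.09/hr


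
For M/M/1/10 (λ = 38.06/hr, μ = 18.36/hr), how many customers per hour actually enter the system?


ρ = 2.0730; P_K = (1−ρ)ρ^10/(1−ρ^11) = 0.517774
λ_eff = λ(1 − P_K) = 38.06·(1 − 0.517774) = 38.06·0.482226 = 18.3535 /hr

Final: 18.3535 /hr


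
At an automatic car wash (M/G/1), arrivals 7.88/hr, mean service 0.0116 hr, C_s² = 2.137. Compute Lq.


ρ = λ·E[S] = 7.88·0.0116 = 0.09141
Lq = ρ²(1+C_s²)/(2(1−ρ)) = 0.008355·(1+2.137)/(2·0.9086)
= 0.008355·3.1370/1.8172 = 0.01442

Final: 0.01442


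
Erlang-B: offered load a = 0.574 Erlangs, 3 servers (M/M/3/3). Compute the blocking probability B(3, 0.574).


B(c,a) = (a^c/c!) / Σ_{k=0}^{c} a^k/k!
a^3/3! = 0.031520
Σ terms (k=0..3): 1.00000 + 0.57400 + 0.16474 + 0.03152 = 1.770258
B = 0.031520/1.770258 = 0.017805

Final: 0.017805


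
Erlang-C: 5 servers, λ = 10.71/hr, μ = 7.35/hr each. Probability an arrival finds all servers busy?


a = λ/μ = 1.4571; ρ = a/5 = 0.2914
P₀ = 0.232584 (from M/M/c formula)
C(c,a) = [a^c/(c!(1−ρ))]·P₀ = [6.56917/(120·0.7086)]·0.232584
= 0.07726·0.232584 = 0.017969

Final: 0.017969


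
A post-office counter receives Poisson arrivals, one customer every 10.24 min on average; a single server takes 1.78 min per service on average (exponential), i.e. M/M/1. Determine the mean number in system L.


λ = 60/10.24 = 5.8594 /hr
μ = 60/1.78 = 33.7079 /hr
ρ = λ/μ = 5.8594/33.7079 = 0.1738
L = ρ/(1−ρ) = 0.1738/0.8262 = 0.2104

Final: 0.2104


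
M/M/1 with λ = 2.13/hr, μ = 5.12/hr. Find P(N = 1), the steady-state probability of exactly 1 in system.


ρ = 2.13/5.12 = 0.4160
P_n = (1−ρ)·ρ^n = (1 − 0.4160)·0.4160^1 = 0.5840·0.416016 = 0.242947

Final: 0.242947


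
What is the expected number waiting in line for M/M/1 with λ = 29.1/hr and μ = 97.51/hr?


ρ = 29.1/97.51 = 0.2984
Lq = ρ²/(1−ρ) = 0.08906/0.7016 = 0.1269

Final: 0.1269


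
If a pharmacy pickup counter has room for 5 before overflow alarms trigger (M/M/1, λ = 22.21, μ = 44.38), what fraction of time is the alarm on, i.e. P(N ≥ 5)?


ρ = 22.21/44.38 = 0.5005
P(N ≥ n) = ρ^n = 0.5005^5 = 0.031391

Final: 0.031391


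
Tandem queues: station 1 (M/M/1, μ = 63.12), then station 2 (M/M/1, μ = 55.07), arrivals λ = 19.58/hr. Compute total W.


Each node sees arrival rate λ = 19.58/hr (tandem ⇒ throughput preserved).
W₁ = 1/(μ₁−λ) = 1/(63.12−19.58) = 0.02297 hr
W₂ = 1/(μ₂−λ) = 1/(55.07−19.58) = 0.02818 hr
W_total = W₁ + W₂ = 0.02297 + 0.02818 = 0.05114 hr

Final: 0.05114 hr


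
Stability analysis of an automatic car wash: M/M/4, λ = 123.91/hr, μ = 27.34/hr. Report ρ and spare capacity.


Total capacity cμ = 4·27.34 = 109.36/hr
ρ = λ/(cμ) = 123.91/109.36 = 1.1330
Stable ⇔ ρ < 1: NO
Spare capacity = cμ − λ = 109.36 − 123.91 = -14.55/hr

Final: ρ = 1.1330; unstable; margin = -14.55/hr


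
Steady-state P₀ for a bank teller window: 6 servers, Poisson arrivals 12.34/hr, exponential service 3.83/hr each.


a = λ/μ = 12.34/3.83 = 3.2219; ρ = a/c = 0.5370
Σ_{k=0}^{5} a^k/k! (terms k=0..5) = 1.00000 + 3.22193 + 5.19042 + 5.57440 + 4.49008 + 2.89335 = 22.37018
Tail: a^6/(6!(1−ρ)) = 1118.66053/(720·0.4630) = 3.35563
P₀ = 1/(22.37018 + 3.35563) = 1/25.72581 = 0.038871

Final: 0.038871


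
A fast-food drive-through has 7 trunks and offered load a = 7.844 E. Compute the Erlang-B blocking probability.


B(c,a) = (a^c/c!) / Σ_{k=0}^{c} a^k/k!
a^7/7! = 362.520490
Σ terms (k=0..7): 1.00000 + 7.84400 + 30.76417 + 80.43804 + 157.73901 + 247.46095 + 323.51395 + 362.52049 = 1211.280611
B = 362.520490/1211.280611 = 0.299287

Final: 0.299287


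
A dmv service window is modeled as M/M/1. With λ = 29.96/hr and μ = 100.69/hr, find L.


ρ = λ/μ = 29.96/100.69 = 0.2975
L = ρ/(1−ρ) = 0.2975/(1 − 0.2975) = 0.2975/0.7025 = 0.4236

Final: 0.4236


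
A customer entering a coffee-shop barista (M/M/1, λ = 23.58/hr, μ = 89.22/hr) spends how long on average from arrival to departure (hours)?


W = 1/(μ−λ) = 1/(89.22 − 23.58) = 1/65.64 = 0.01523 hr

Final: 0.01523 hr


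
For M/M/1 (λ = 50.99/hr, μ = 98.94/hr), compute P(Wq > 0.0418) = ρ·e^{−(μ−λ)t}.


ρ = 50.99/98.94 = 0.5154
P(Wq > t) = ρ·e^{−(μ−λ)t} = 0.5154·e^{−2.0043}
= 0.5154·0.134753 = 0.069447

Final: 0.069447


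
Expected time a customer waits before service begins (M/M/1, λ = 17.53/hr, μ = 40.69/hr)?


ρ = 17.53/40.69 = 0.4308
Wq = ρ/(μ−λ) = 0.4308/(40.69 − 17.53) = 0.4308/23.16 = 0.01860 hr

Final: 0.01860 hr


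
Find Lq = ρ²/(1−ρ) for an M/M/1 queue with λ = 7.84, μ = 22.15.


ρ = 7.84/22.15 = 0.3540
Lq = ρ²/(1−ρ) = 0.1253/0.6460 = 0.1939

Final: 0.1939


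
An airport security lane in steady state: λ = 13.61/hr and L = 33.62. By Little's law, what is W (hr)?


W = L/λ = 33.62/13.61 = 2.4702 hr

Final: 2.4702 hr


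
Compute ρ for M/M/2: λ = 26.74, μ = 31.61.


ρ = λ/(cμ) = 26.74/(2·31.61) = 26.74/63.22 = 0.4230

Final: 0.4230


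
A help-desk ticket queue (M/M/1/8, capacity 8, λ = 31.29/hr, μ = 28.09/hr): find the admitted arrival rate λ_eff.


ρ = 1.1139; P_K = (1−ρ)ρ^8/(1−ρ^9) = 0.164610
λ_eff = λ(1 − P_K) = 31.29·(1 − 0.164610) = 31.29·0.835390 = 26.1394 /hr

Final: 26.1394 /hr


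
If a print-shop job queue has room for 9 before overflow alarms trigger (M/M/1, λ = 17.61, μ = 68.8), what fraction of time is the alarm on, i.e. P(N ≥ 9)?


ρ = 17.61/68.8 = 0.2560
P(N ≥ n) = ρ^n = 0.2560^9 = 0.000004716

Final: 0.000004716


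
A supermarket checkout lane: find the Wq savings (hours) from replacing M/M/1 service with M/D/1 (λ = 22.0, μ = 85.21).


ρ = 22.0/85.21 = 0.2582
Wq(M/M/1) = ρ/(μ−λ) = 0.2582/63.21 = 0.004085 hr
Wq(M/D/1) = ρ/(2(μ−λ)) = 0.002042 hr
Savings = 0.004085 − 0.002042 = 0.002042 hr

Final: 0.002042 hr


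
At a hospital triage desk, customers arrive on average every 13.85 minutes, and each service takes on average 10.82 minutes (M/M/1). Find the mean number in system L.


λ = 60/13.85 = 4.3321 /hr
μ = 60/10.82 = 5.5453 /hr
ρ = λ/μ = 4.3321/5.5453 = 0.7812
L = ρ/(1−ρ) = 0.7812/0.2188 = 3.5710

Final: 3.5710


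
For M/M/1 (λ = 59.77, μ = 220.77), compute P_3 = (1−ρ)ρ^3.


ρ = 59.77/220.77 = 0.2707
P_n = (1−ρ)·ρ^n = (1 − 0.2707)·0.2707^3 = 0.7293·0.019844 = 0.014472

Final: 0.014472


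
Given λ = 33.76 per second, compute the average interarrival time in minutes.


Mean interarrival time = 1/λ = 1/33.76 second = 0.02962 second
In minutes: 0.02962 × 0.0166667 = 0.0004937 min

Final: 0.0004937 min


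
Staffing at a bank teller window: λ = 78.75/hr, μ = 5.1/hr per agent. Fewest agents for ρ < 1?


Stability requires cμ > λ ⇔ c > λ/μ.
λ/μ = 78.75/5.1 = 15.4412
Minimum integer c = ⌊15.4412⌋ + 1 = 16
Check: 16·5.1 = 81.60 > 78.75, while 15·5.1 = 76.50 ≤ 78.75

Final: 16 servers


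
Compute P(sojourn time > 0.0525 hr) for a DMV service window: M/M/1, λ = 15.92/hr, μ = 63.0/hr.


W ~ Exponential(μ−λ) for M/M/1.
μ − λ = 63.0 − 15.92 = 47.0800
P(W > t) = e^{−(μ−λ)t} = e^{−2.4717} = 0.084441

Final: 0.084441


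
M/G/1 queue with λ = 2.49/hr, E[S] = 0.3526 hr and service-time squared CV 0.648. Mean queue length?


ρ = λ·E[S] = 2.49·0.3526 = 0.8780
Lq = ρ²(1+C_s²)/(2(1−ρ)) = 0.7708·(1+0.648)/(2·0.1220)
= 0.7708·1.6480/0.2441 = 5.20521

Final: 5.20521


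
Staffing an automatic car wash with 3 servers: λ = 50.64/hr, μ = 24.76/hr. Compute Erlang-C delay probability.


a = λ/μ = 2.0452; ρ = a/3 = 0.6817
P₀ = 0.103983 (from M/M/c formula)
C(c,a) = [a^c/(c!(1−ρ))]·P₀ = [8.55518/(6·0.3183)]·0.103983
= 4.48025·0.103983 = 0.465869

Final: 0.465869


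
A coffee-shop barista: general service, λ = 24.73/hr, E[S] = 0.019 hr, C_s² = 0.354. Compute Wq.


ρ = λ·E[S] = 24.73·0.019 = 0.4699
E[S²] = E[S]²(1+C_s²) = 0.019²·(1+0.354) = 0.0004888
Wq = λ·E[S²]/(2(1−ρ)) = 24.73·0.0004888/(2·0.5301) = 0.01140 hr

Final: 0.01140 hr


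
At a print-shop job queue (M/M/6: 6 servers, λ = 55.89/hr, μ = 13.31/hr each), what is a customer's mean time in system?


a = 4.1991; ρ = 0.6998; P₀ = 0.013235
Lq = P₀·a^c·ρ/(c!(1−ρ)²) = 0.78282
Wq = Lq/λ = 0.78282/55.89 = 0.01401 hr
W = Wq + 1/μ = 0.01401 + 0.07513 = 0.08914 hr

Final: 0.08914 hr


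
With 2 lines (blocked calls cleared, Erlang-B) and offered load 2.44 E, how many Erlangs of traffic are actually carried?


B(2,2.44) = 0.463907 (Erlang-B)
Carried load = a(1 − B) = 2.44·(1 − 0.463907) = 2.44·0.536093 = 1.3081 E

Final: 1.3081 Erlangs


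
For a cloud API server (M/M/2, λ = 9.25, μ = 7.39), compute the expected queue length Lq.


a = λ/μ = 1.2517; ρ = a/2 = 0.6258
P₀ = 0.230129
Lq = P₀·a^c·ρ / (c!·(1−ρ)²) = 0.230129·1.56673·0.6258/(2·0.13999)
= 0.80594

Final: 0.80594


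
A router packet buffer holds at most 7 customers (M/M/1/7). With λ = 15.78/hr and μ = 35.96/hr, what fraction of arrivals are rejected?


ρ = λ/μ = 15.78/35.96 = 0.4388
P_K = (1−ρ)ρ^K/(1−ρ^(K+1)) = (0.5612·0.003133)/(1 − 0.001375)
= 0.001758/0.998625 = 0.001761

Final: 0.001761


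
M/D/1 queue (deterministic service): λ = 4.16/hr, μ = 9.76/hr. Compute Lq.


ρ = 4.16/9.76 = 0.4262
M/D/1: Lq = ρ²/(2(1−ρ)) = 0.1817/(2·0.5738) = 0.15831

Final: 0.15831


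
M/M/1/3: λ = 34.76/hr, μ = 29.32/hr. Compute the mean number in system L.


ρ = 34.76/29.32 = 1.1855
L = ρ[1 − (K+1)ρ^K + Kρ^(K+1)] / [(1−ρ)(1−ρ^(K+1))]
Numerator: 1.1855·(1 − 4·1.666278 + 3·1.975437) = 0.309663
Denominator: (-0.1855)·(-0.975437) = 0.180982
L = 0.309663/0.180982 = 1.7110

Final: 1.7110


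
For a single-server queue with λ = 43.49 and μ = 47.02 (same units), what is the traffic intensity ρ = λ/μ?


ρ = λ/μ = 43.49/47.02 = 0.9249

Final: 0.9249


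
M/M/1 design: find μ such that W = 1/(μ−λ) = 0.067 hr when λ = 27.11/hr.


W = 1/(μ−λ) ⇒ μ − λ = 1/W = 1/0.067 = 14.9254
μ = λ + 1/W = 27.11 + 14.9254 = 42.0354 per hr

Final: 42.0354 /hr


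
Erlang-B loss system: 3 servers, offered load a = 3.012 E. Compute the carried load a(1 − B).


B(3,3.012) = 0.347589 (Erlang-B)
Carried load = a(1 − B) = 3.012·(1 − 0.347589) = 3.012·0.652411 = 1.9651 E

Final: 1.9651 Erlangs


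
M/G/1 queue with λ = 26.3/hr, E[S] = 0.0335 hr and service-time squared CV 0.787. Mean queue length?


ρ = λ·E[S] = 26.3·0.0335 = 0.8811
Lq = ρ²(1+C_s²)/(2(1−ρ)) = 0.7762·(1+0.787)/(2·0.1189)
= 0.7762·1.7870/0.2379 = 5.83084

Final: 5.83084


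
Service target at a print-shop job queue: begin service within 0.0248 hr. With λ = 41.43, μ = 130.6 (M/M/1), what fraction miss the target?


ρ = 41.43/130.6 = 0.3172
P(Wq > t) = ρ·e^{−(μ−λ)t} = 0.3172·e^{−2.2114}
= 0.3172·0.109545 = 0.034751

Final: 0.034751


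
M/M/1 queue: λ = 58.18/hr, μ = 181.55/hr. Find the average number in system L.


ρ = λ/μ = 58.18/181.55 = 0.3205
L = ρ/(1−ρ) = 0.3205/(1 − 0.3205) = 0.3205/0.6795 = 0.4716

Final: 0.4716


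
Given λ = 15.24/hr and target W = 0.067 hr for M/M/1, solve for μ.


W = 1/(μ−λ) ⇒ μ − λ = 1/W = 1/0.067 = 14.9254
μ = λ + 1/W = 15.24 + 14.9254 = 30.1654 per hr

Final: 30.1654 /hr


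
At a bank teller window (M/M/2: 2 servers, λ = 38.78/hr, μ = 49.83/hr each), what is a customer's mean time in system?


a = 0.7782; ρ = 0.3891; P₀ = 0.439757
Lq = P₀·a^c·ρ/(c!(1−ρ)²) = 0.13887
Wq = Lq/λ = 0.13887/38.78 = 0.003581 hr
W = Wq + 1/μ = 0.003581 + 0.02007 = 0.02365 hr

Final: 0.02365 hr


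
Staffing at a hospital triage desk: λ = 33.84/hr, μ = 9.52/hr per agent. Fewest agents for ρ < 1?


Stability requires cμ > λ ⇔ c > λ/μ.
λ/μ = 33.84/9.52 = 3.5546
Minimum integer c = ⌊3.5546⌋ + 1 = 4
Check: 4·9.52 = 38.08 > 33.84, while 3·9.52 = 28.56 ≤ 33.84

Final: 4 servers


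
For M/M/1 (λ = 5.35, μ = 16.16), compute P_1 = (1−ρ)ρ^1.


ρ = 5.35/16.16 = 0.3311
P_n = (1−ρ)·ρ^n = (1 − 0.3311)·0.3311^1 = 0.6689·0.331064 = 0.221461

Final: 0.221461


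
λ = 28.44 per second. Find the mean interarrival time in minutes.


Mean interarrival time = 1/λ = 1/28.44 second = 0.03516 second
In minutes: 0.03516 × 0.0166667 = 0.0005860 min

Final: 0.0005860 min


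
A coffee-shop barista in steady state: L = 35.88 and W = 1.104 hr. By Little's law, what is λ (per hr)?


λ = L/W = 35.88/1.104 = 32.5000 /hr

Final: 32.5000 /hr


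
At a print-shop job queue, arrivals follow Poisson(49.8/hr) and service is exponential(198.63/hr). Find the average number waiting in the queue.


ρ = 49.8/198.63 = 0.2507
Lq = ρ²/(1−ρ) = 0.06286/0.7493 = 0.08389

Final: 0.08389


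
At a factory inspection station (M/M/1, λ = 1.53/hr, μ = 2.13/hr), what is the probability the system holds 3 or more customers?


ρ = 1.53/2.13 = 0.7183
P(N ≥ n) = ρ^n = 0.7183^3 = 0.370626

Final: 0.370626


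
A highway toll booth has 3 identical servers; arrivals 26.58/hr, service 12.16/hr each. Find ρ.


ρ = λ/(cμ) = 26.58/(3·12.16) = 26.58/36.48 = 0.7286

Final: 0.7286


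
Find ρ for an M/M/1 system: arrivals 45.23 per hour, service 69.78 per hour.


ρ = λ/μ = 45.23/69.78 = 0.6482

Final: 0.6482


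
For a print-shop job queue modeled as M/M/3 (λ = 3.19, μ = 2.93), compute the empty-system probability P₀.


a = λ/μ = 3.19/2.93 = 1.0887; ρ = a/c = 0.3629
Σ_{k=0}^{2} a^k/k! (terms k=0..2) = 1.00000 + 1.08874 + 0.59267 = 2.68141
Tail: a^3/(3!(1−ρ)) = 1.29053/(6·0.6371) = 0.33761
P₀ = 1/(2.68141 + 0.33761) = 1/3.01902 = 0.331233

Final: 0.331233


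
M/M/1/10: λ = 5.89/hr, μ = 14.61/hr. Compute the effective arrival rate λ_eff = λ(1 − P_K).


ρ = 0.4031; P_K = (1−ρ)ρ^10/(1−ρ^11) = 0.00006769
λ_eff = λ(1 − P_K) = 5.89·(1 − 0.00006769) = 5.89·0.999932 = 5.8896 /hr

Final: 5.8896 /hr


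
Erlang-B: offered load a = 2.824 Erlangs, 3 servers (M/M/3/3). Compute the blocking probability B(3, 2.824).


B(c,a) = (a^c/c!) / Σ_{k=0}^{c} a^k/k!
a^3/3! = 3.753555
Σ terms (k=0..3): 1.00000 + 2.82400 + 3.98749 + 3.75356 = 11.565043
B = 3.753555/11.565043 = 0.324560

Final: 0.324560


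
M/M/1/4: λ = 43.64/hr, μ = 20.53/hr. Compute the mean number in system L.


ρ = 43.64/20.53 = 2.1257
L = ρ[1 − (K+1)ρ^K + Kρ^(K+1)] / [(1−ρ)(1−ρ^(K+1))]
Numerator: 2.1257·(1 − 5·20.416588 + 4·43.398924) = 154.138170
Denominator: (-1.1257)·(-42.398924) = 47.727186
L = 154.138170/47.727186 = 3.2296

Final: 3.2296


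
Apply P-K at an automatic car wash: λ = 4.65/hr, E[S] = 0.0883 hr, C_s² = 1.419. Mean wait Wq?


ρ = λ·E[S] = 4.65·0.0883 = 0.4106
E[S²] = E[S]²(1+C_s²) = 0.0883²·(1+1.419) = 0.018861
Wq = λ·E[S²]/(2(1−ρ)) = 4.65·0.018861/(2·0.5894) = 0.07440 hr

Final: 0.07440 hr


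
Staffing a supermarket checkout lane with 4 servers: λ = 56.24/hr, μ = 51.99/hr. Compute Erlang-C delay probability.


a = λ/μ = 1.0817; ρ = a/4 = 0.2704
P₀ = 0.338294 (from M/M/c formula)
C(c,a) = [a^c/(c!(1−ρ))]·P₀ = [1.36931/(24·0.7296)]·0.338294
= 0.07820·0.338294 = 0.026456

Final: 0.026456


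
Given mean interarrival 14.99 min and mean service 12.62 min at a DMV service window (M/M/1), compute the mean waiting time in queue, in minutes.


λ = 60/14.99 = 4.0027 /hr
μ = 60/12.62 = 4.7544 /hr
ρ = λ/μ = 4.0027/4.7544 = 0.8419
Wq = ρ/(μ−λ) = 0.8419/(4.7544−4.0027) = 1.12000 hr
In minutes: 1.12000·60 = 67.200 min

Final: 67.200 min


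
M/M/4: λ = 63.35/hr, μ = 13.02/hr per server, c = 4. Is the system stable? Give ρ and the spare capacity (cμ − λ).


Total capacity cμ = 4·13.02 = 52.08/hr
ρ = λ/(cμ) = 63.35/52.08 = 1.2164
Stable ⇔ ρ < 1: NO
Spare capacity = cμ − λ = 52.08 − 63.35 = -11.27/hr

Final: ρ = 1.2164; unstable; margin = -11.27/hr


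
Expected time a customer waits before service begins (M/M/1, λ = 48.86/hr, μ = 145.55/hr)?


ρ = 48.86/145.55 = 0.3357
Wq = ρ/(μ−λ) = 0.3357/(145.55 − 48.86) = 0.3357/96.69 = 0.003472 hr

Final: 0.003472 hr


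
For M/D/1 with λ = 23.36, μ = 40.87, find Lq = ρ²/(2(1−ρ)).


ρ = 23.36/40.87 = 0.5716
M/D/1: Lq = ρ²/(2(1−ρ)) = 0.3267/(2·0.4284) = 0.38126

Final: 0.38126


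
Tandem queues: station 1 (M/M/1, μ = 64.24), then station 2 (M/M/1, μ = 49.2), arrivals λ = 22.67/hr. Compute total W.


Each node sees arrival rate λ = 22.67/hr (tandem ⇒ throughput preserved).
W₁ = 1/(μ₁−λ) = 1/(64.24−22.67) = 0.02406 hr
W₂ = 1/(μ₂−λ) = 1/(49.2−22.67) = 0.03769 hr
W_total = W₁ + W₂ = 0.02406 + 0.03769 = 0.06175 hr

Final: 0.06175 hr


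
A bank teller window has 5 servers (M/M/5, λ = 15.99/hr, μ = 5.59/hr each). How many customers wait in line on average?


a = λ/μ = 2.8605; ρ = a/5 = 0.5721
P₀ = 0.054432
Lq = P₀·a^c·ρ / (c!·(1−ρ)²) = 0.054432·191.50639·0.5721/(120·0.18310)
= 0.27141

Final: 0.27141


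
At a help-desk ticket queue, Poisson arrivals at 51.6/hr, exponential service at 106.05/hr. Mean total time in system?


W = 1/(μ−λ) = 1/(106.05 − 51.6) = 1/54.45 = 0.01837 hr

Final: 0.01837 hr


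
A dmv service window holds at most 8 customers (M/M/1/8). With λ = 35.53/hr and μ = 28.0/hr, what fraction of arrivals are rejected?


ρ = λ/μ = 35.53/28.0 = 1.2689
P_K = (1−ρ)ρ^K/(1−ρ^(K+1)) = (-0.2689·6.721983)/(1 − 8.529716)
= -1.807733/-7.529716 = 0.240080

Final: 0.240080


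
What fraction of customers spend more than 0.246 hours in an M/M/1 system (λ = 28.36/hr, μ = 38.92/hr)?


W ~ Exponential(μ−λ) for M/M/1.
μ − λ = 38.92 − 28.36 = 10.5600
P(W > t) = e^{−(μ−λ)t} = e^{−2.5978} = 0.074440

Final: 0.074440


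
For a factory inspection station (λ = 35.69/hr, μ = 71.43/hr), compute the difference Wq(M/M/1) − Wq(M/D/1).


ρ = 35.69/71.43 = 0.4997
Wq(M/M/1) = ρ/(μ−λ) = 0.4997/35.74 = 0.01398 hr
Wq(M/D/1) = ρ/(2(μ−λ)) = 0.006990 hr
Savings = 0.01398 − 0.006990 = 0.006990 hr

Final: 0.006990 hr


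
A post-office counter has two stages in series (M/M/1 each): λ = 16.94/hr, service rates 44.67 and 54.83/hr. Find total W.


Each node sees arrival rate λ = 16.94/hr (tandem ⇒ throughput preserved).
W₁ = 1/(μ₁−λ) = 1/(44.67−16.94) = 0.03606 hr
W₂ = 1/(μ₂−λ) = 1/(54.83−16.94) = 0.02639 hr
W_total = W₁ + W₂ = 0.03606 + 0.02639 = 0.06245 hr

Final: 0.06245 hr


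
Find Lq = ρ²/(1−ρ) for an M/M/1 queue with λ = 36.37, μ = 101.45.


ρ = 36.37/101.45 = 0.3585
Lq = ρ²/(1−ρ) = 0.1285/0.6415 = 0.2003

Final: 0.2003


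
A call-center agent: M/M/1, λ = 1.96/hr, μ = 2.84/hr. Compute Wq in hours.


ρ = 1.96/2.84 = 0.6901
Wq = ρ/(μ−λ) = 0.6901/(2.84 − 1.96) = 0.6901/0.8800 = 0.7843 hr

Final: 0.7843 hr


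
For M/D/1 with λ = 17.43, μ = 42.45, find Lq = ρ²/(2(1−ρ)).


ρ = 17.43/42.45 = 0.4106
M/D/1: Lq = ρ²/(2(1−ρ)) = 0.1686/(2·0.5894) = 0.14302

Final: 0.14302


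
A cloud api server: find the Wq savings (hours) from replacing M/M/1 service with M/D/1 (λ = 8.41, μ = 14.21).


ρ = 8.41/14.21 = 0.5918
Wq(M/M/1) = ρ/(μ−λ) = 0.5918/5.80 = 0.10204 hr
Wq(M/D/1) = ρ/(2(μ−λ)) = 0.05102 hr
Savings = 0.10204 − 0.05102 = 0.05102 hr

Final: 0.05102 hr


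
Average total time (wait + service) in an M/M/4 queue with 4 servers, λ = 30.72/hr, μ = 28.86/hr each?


a = 1.0644; ρ = 0.2661; P₀ = 0.344249
Lq = P₀·a^c·ρ/(c!(1−ρ)²) = 0.009098
Wq = Lq/λ = 0.009098/30.72 = 0.0002962 hr
W = Wq + 1/μ = 0.0002962 + 0.03465 = 0.03495 hr

Final: 0.03495 hr


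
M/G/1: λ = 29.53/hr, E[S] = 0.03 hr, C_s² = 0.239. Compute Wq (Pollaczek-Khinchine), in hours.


ρ = λ·E[S] = 29.53·0.03 = 0.8859
E[S²] = E[S]²(1+C_s²) = 0.03²·(1+0.239) = 0.001115
Wq = λ·E[S²]/(2(1−ρ)) = 29.53·0.001115/(2·0.1141) = 0.14430 hr

Final: 0.14430 hr


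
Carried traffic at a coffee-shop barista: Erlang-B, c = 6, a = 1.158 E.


B(6,1.158) = 0.001052 (Erlang-B)
Carried load = a(1 − B) = 1.158·(1 − 0.001052) = 1.158·0.998948 = 1.1568 E

Final: 1.1568 Erlangs


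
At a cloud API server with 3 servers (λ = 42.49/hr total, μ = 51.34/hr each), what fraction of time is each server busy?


ρ = λ/(cμ) = 42.49/(3·51.34) = 42.49/154.02 = 0.2759

Final: 0.2759


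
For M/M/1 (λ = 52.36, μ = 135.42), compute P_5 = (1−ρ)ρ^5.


ρ = 52.36/135.42 = 0.3866
P_n = (1−ρ)·ρ^n = (1 − 0.3866)·0.3866^5 = 0.6134·0.008641 = 0.005300

Final: 0.005300


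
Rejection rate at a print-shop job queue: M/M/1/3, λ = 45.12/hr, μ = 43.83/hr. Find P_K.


ρ = λ/μ = 45.12/43.83 = 1.0294
P_K = (1−ρ)ρ^K/(1−ρ^(K+1)) = (-0.02943·1.090920)/(1 − 1.123028)
= -0.032108/-0.123028 = 0.260981

Final: 0.260981


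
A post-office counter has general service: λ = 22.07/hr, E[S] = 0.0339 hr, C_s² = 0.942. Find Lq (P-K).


ρ = λ·E[S] = 22.07·0.0339 = 0.7482
Lq = ρ²(1+C_s²)/(2(1−ρ)) = 0.5598·(1+0.942)/(2·0.2518)
= 0.5598·1.9420/0.5037 = 2.15835

Final: 2.15835


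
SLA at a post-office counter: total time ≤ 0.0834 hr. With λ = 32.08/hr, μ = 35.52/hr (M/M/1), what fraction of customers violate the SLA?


W ~ Exponential(μ−λ) for M/M/1.
μ − λ = 35.52 − 32.08 = 3.4400
P(W > t) = e^{−(μ−λ)t} = e^{−0.2869} = 0.750590

Final: 0.750590


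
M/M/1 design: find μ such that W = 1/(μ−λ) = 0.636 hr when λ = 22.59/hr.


W = 1/(μ−λ) ⇒ μ − λ = 1/W = 1/0.636 = 1.5723
μ = λ + 1/W = 22.59 + 1.5723 = 24.1623 per hr

Final: 24.1623 /hr


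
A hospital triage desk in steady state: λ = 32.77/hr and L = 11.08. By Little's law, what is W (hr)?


W = L/λ = 11.08/32.77 = 0.3381 hr

Final: 0.3381 hr


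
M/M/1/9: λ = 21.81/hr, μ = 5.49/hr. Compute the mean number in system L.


ρ = 21.81/5.49 = 3.9727
L = ρ[1 − (K+1)ρ^K + Kρ^(K+1)] / [(1−ρ)(1−ρ^(K+1))]
Numerator: 3.9727·(1 − 10·246461.955603 + 9·979113.889199) = 25216199.381386
Denominator: (-2.9727)·(-979112.889199) = 2910586.949312
L = 25216199.381386/2910586.949312 = 8.6636

Final: 8.6636


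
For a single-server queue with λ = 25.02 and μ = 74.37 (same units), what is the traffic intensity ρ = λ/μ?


ρ = λ/μ = 25.02/74.37 = 0.3364

Final: 0.3364


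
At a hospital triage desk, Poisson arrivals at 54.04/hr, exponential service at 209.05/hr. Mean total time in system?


W = 1/(μ−λ) = 1/(209.05 − 54.04) = 1/155.01 = 0.006451 hr

Final: 0.006451 hr


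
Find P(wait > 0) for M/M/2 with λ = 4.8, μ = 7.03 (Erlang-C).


a = λ/μ = 0.6828; ρ = a/2 = 0.3414
P₀ = 0.490986 (from M/M/c formula)
C(c,a) = [a^c/(c!(1−ρ))]·P₀ = [0.46620/(2·0.6586)]·0.490986
= 0.35393·0.490986 = 0.173774

Final: 0.173774


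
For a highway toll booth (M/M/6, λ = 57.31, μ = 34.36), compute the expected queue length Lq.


a = λ/μ = 1.6679; ρ = a/6 = 0.2780
P₀ = 0.188546
Lq = P₀·a^c·ρ / (c!·(1−ρ)²) = 0.188546·21.53097·0.2780/(720·0.52130)
= 0.003007

Final: 0.003007


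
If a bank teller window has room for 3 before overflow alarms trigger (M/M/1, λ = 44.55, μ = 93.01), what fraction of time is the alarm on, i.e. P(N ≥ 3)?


ρ = 44.55/93.01 = 0.4790
P(N ≥ n) = ρ^n = 0.4790^3 = 0.109889

Final: 0.109889


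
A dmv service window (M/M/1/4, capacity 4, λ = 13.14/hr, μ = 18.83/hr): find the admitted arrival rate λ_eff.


ρ = 0.6978; P_K = (1−ρ)ρ^4/(1−ρ^5) = 0.085862
λ_eff = λ(1 − P_K) = 13.14·(1 − 0.085862) = 13.14·0.914138 = 12.0118 /hr

Final: 12.0118 /hr


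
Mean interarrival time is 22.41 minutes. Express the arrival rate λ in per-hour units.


λ = 1/(interarrival time) in consistent units.
1 hour = 60 min, so λ = 60/22.41 = 2.6774 per hour

Final: 2.6774 /hr


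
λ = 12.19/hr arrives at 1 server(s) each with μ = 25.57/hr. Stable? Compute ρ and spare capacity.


Total capacity cμ = 1·25.57 = 25.57/hr
ρ = λ/(cμ) = 12.19/25.57 = 0.4767
Stable ⇔ ρ < 1: YES
Spare capacity = cμ − λ = 25.57 − 12.19 = 13.38/hr

Final: ρ = 0.4767; stable; margin = 13.38/hr


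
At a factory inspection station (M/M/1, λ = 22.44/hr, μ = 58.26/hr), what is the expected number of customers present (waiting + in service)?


ρ = λ/μ = 22.44/58.26 = 0.3852
L = ρ/(1−ρ) = 0.3852/(1 − 0.3852) = 0.3852/0.6148 = 0.6265

Final: 0.6265


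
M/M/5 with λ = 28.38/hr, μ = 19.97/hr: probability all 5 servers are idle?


a = λ/μ = 28.38/19.97 = 1.4211; ρ = a/c = 0.2842
Σ_{k=0}^{4} a^k/k! (terms k=0..4) = 1.00000 + 1.42113 + 1.00981 + 0.47836 + 0.16995 = 4.07925
Tail: a^5/(5!(1−ρ)) = 5.79658/(120·0.7158) = 0.06749
P₀ = 1/(4.07925 + 0.06749) = 1/4.14673 = 0.241154

Final: 0.241154


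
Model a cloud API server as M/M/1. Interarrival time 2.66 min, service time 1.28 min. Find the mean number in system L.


λ = 60/2.66 = 22.5564 /hr
μ = 60/1.28 = 46.8750 /hr
ρ = λ/μ = 22.5564/46.8750 = 0.4812
L = ρ/(1−ρ) = 0.4812/0.5188 = 0.9275

Final: 0.9275


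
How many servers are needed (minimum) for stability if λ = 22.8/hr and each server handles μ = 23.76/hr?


Stability requires cμ > λ ⇔ c > λ/μ.
λ/μ = 22.8/23.76 = 0.9596
Minimum integer c = ⌊0.9596⌋ + 1 = 1
Check: 1·23.76 = 23.76 > 22.8, while 0·23.76 = 0.00 ≤ 22.8

Final: 1 servers


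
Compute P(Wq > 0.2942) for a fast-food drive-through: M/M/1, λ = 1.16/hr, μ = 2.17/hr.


ρ = 1.16/2.17 = 0.5346
P(Wq > t) = ρ·e^{−(μ−λ)t} = 0.5346·e^{−0.2971}
= 0.5346·0.742939 = 0.397147

Final: 0.397147


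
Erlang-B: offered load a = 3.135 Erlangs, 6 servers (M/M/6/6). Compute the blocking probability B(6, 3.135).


B(c,a) = (a^c/c!) / Σ_{k=0}^{c} a^k/k!
a^6/6! = 1.318538
Σ terms (k=0..6): 1.00000 + 3.13500 + 4.91411 + 5.13525 + 4.02475 + 2.52352 + 1.31854 = 22.051167
B = 1.318538/22.051167 = 0.059794

Final: 0.059794


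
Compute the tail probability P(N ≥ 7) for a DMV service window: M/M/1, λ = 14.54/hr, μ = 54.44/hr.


ρ = 14.54/54.44 = 0.2671
P(N ≥ n) = ρ^n = 0.2671^7 = 0.00009694

Final: 0.00009694


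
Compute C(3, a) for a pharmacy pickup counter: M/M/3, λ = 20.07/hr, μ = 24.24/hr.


a = λ/μ = 0.8280; ρ = a/3 = 0.2760
P₀ = 0.434518 (from M/M/c formula)
C(c,a) = [a^c/(c!(1−ρ))]·P₀ = [0.56760/(6·0.7240)]·0.434518
= 0.13066·0.434518 = 0.056775

Final: 0.056775


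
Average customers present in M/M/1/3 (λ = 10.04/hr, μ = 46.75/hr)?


ρ = 10.04/46.75 = 0.2148
L = ρ[1 − (K+1)ρ^K + Kρ^(K+1)] / [(1−ρ)(1−ρ^(K+1))]
Numerator: 0.2148·(1 − 4·0.009905 + 3·0.002127) = 0.207621
Denominator: (0.7852)·(0.997873) = 0.783570
L = 0.207621/0.783570 = 0.2650

Final: 0.2650


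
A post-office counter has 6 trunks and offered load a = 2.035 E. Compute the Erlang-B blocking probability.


B(c,a) = (a^c/c!) / Σ_{k=0}^{c} a^k/k!
a^6/6! = 0.098640
Σ terms (k=0..6): 1.00000 + 2.03500 + 2.07061 + 1.40457 + 0.71457 + 0.29083 + 0.09864 = 7.614222
B = 0.098640/7.614222 = 0.012955

Final: 0.012955


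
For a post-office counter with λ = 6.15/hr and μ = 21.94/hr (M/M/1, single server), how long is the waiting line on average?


ρ = 6.15/21.94 = 0.2803
Lq = ρ²/(1−ρ) = 0.07857/0.7197 = 0.1092

Final: 0.1092


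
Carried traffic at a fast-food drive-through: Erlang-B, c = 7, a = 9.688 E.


B(7,9.688) = 0.394853 (Erlang-B)
Carried load = a(1 − B) = 9.688·(1 − 0.394853) = 9.688·0.605147 = 5.8627 E

Final: 5.8627 Erlangs


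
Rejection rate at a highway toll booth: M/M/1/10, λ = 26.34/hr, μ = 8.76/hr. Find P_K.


ρ = λ/μ = 26.34/8.76 = 3.0068
P_K = (1−ρ)ρ^K/(1−ρ^(K+1)) = (-2.0068·60411.086214)/(1 − 181647.033205)
= -121235.946991/-181646.033205 = 0.667430

Final: 0.667430


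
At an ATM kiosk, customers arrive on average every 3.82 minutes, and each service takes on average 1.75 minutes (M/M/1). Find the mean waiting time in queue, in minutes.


λ = 60/3.82 = 15.7068 /hr
μ = 60/1.75 = 34.2857 /hr
ρ = λ/μ = 15.7068/34.2857 = 0.4581
Wq = ρ/(μ−λ) = 0.4581/(34.2857−15.7068) = 0.02466 hr
In minutes: 0.02466·60 = 1.479 min

Final: 1.479 min


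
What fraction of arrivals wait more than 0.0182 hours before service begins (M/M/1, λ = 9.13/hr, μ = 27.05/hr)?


ρ = 9.13/27.05 = 0.3375
P(Wq > t) = ρ·e^{−(μ−λ)t} = 0.3375·e^{−0.3261}
= 0.3375·0.721701 = 0.243591

Final: 0.243591


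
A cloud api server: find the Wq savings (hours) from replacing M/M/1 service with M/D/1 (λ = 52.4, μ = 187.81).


ρ = 52.4/187.81 = 0.2790
Wq(M/M/1) = ρ/(μ−λ) = 0.2790/135.41 = 0.002060 hr
Wq(M/D/1) = ρ/(2(μ−λ)) = 0.001030 hr
Savings = 0.002060 − 0.001030 = 0.001030 hr

Final: 0.001030 hr


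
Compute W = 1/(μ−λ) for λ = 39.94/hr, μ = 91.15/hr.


W = 1/(μ−λ) = 1/(91.15 − 39.94) = 1/51.21 = 0.01953 hr

Final: 0.01953 hr


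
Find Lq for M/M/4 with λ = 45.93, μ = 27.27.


a = λ/μ = 1.6843; ρ = a/4 = 0.4211
P₀ = 0.182544
Lq = P₀·a^c·ρ / (c!·(1−ρ)²) = 0.182544·8.04721·0.4211/(24·0.33516)
= 0.07689

Final: 0.07689


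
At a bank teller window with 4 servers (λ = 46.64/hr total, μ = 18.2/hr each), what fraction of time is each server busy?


ρ = λ/(cμ) = 46.64/(4·18.2) = 46.64/72.80 = 0.6407

Final: 0.6407


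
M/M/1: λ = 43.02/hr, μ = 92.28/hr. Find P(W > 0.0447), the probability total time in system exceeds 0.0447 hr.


W ~ Exponential(μ−λ) for M/M/1.
μ − λ = 92.28 − 43.02 = 49.2600
P(W > t) = e^{−(μ−λ)t} = e^{−2.2019} = 0.110590

Final: 0.110590


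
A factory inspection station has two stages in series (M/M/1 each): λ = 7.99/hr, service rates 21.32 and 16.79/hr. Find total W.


Each node sees arrival rate λ = 7.99/hr (tandem ⇒ throughput preserved).
W₁ = 1/(μ₁−λ) = 1/(21.32−7.99) = 0.07502 hr
W₂ = 1/(μ₂−λ) = 1/(16.79−7.99) = 0.11364 hr
W_total = W₁ + W₂ = 0.07502 + 0.11364 = 0.18866 hr

Final: 0.18866 hr


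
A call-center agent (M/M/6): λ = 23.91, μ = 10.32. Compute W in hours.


a = 2.3169; ρ = 0.3861; P₀ = 0.098228
Lq = P₀·a^c·ρ/(c!(1−ρ)²) = 0.02162
Wq = Lq/λ = 0.02162/23.91 = 0.0009044 hr
W = Wq + 1/μ = 0.0009044 + 0.09690 = 0.09780 hr

Final: 0.09780 hr


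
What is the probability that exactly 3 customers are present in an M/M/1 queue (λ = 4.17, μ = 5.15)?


ρ = 4.17/5.15 = 0.8097
P_n = (1−ρ)·ρ^n = (1 − 0.8097)·0.8097^3 = 0.1903·0.530868 = 0.101020

Final: 0.101020


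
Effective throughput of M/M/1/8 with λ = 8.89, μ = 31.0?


ρ = 0.2868; P_K = (1−ρ)ρ^8/(1−ρ^9) = 0.00003263
λ_eff = λ(1 − P_K) = 8.89·(1 − 0.00003263) = 8.89·0.999967 = 8.8897 /hr

Final: 8.8897 /hr


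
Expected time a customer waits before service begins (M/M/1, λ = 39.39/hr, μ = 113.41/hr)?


ρ = 39.39/113.41 = 0.3473
Wq = ρ/(μ−λ) = 0.3473/(113.41 − 39.39) = 0.3473/74.02 = 0.004692 hr

Final: 0.004692 hr


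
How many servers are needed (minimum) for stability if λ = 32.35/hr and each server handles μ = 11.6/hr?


Stability requires cμ > λ ⇔ c > λ/μ.
λ/μ = 32.35/11.6 = 2.7888
Minimum integer c = ⌊2.7888⌋ + 1 = 3
Check: 3·11.6 = 34.80 > 32.35, while 2·11.6 = 23.20 ≤ 32.35

Final: 3 servers


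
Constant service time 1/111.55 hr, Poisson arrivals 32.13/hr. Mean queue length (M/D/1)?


ρ = 32.13/111.55 = 0.2880
M/D/1: Lq = ρ²/(2(1−ρ)) = 0.08296/(2·0.7120) = 0.05826

Final: 0.05826


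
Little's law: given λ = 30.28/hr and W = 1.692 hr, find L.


L = λW = 30.28·1.692 = 51.2338

Final: 51.2338


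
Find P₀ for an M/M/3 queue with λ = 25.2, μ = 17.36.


a = λ/μ = 25.2/17.36 = 1.4516; ρ = a/c = 0.4839
Σ_{k=0}^{2} a^k/k! (terms k=0..2) = 1.00000 + 1.45161 + 1.05359 = 3.50520
Tail: a^3/(3!(1−ρ)) = 3.05881/(6·0.5161) = 0.98774
P₀ = 1/(3.50520 + 0.98774) = 1/4.49294 = 0.222571

Final: 0.222571


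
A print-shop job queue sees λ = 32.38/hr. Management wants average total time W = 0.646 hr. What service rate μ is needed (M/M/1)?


W = 1/(μ−λ) ⇒ μ − λ = 1/W = 1/0.646 = 1.5480
μ = λ + 1/W = 32.38 + 1.5480 = 33.9280 per hr

Final: 33.9280 /hr


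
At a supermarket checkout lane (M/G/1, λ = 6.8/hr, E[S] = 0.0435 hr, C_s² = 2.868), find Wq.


ρ = λ·E[S] = 6.8·0.0435 = 0.2958
E[S²] = E[S]²(1+C_s²) = 0.0435²·(1+2.868) = 0.007319
Wq = λ·E[S²]/(2(1−ρ)) = 6.8·0.007319/(2·0.7042) = 0.03534 hr

Final: 0.03534 hr


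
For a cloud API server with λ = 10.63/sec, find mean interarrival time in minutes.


Mean interarrival time = 1/λ = 1/10.63 second = 0.09407 second
In minutes: 0.09407 × 0.0166667 = 0.001568 min

Final: 0.001568 min


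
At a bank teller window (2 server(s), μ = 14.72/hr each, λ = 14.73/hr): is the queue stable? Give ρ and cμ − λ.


Total capacity cμ = 2·14.72 = 29.44/hr
ρ = λ/(cμ) = 14.73/29.44 = 0.5003
Stable ⇔ ρ < 1: YES
Spare capacity = cμ − λ = 29.44 − 14.73 = 14.71/hr

Final: ρ = 0.5003; stable; margin = 14.71/hr


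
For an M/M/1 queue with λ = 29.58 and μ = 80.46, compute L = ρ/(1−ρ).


ρ = λ/μ = 29.58/80.46 = 0.3676
L = ρ/(1−ρ) = 0.3676/(1 − 0.3676) = 0.3676/0.6324 = 0.5814

Final: 0.5814


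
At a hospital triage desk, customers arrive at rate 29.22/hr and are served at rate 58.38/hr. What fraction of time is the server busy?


ρ = λ/μ = 29.22/58.38 = 0.5005

Final: 0.5005


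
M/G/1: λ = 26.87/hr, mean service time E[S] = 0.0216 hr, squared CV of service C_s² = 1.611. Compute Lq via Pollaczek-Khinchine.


ρ = λ·E[S] = 26.87·0.0216 = 0.5804
Lq = ρ²(1+C_s²)/(2(1−ρ)) = 0.3369·(1+1.611)/(2·0.4196)
= 0.3369·2.6110/0.8392 = 1.04804

Final: 1.04804


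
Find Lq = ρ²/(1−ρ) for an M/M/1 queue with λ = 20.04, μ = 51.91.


ρ = 20.04/51.91 = 0.3861
Lq = ρ²/(1−ρ) = 0.1490/0.6139 = 0.2428

Final: 0.2428


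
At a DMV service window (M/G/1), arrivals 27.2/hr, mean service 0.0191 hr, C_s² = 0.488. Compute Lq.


ρ = λ·E[S] = 27.2·0.0191 = 0.5195
Lq = ρ²(1+C_s²)/(2(1−ρ)) = 0.2699·(1+0.488)/(2·0.4805)
= 0.2699·1.4880/0.9610 = 0.41793

Final: 0.41793


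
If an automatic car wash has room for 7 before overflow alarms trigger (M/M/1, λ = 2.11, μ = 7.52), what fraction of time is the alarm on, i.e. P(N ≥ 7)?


ρ = 2.11/7.52 = 0.2806
P(N ≥ n) = ρ^n = 0.2806^7 = 0.0001369

Final: 0.0001369


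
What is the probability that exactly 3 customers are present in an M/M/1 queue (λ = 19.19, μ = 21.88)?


ρ = 19.19/21.88 = 0.8771
P_n = (1−ρ)·ρ^n = (1 − 0.8771)·0.8771^3 = 0.1229·0.674657 = 0.082945

Final: 0.082945


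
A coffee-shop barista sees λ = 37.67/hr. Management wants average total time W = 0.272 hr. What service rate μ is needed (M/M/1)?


W = 1/(μ−λ) ⇒ μ − λ = 1/W = 1/0.272 = 3.6765
μ = λ + 1/W = 37.67 + 3.6765 = 41.3465 per hr

Final: 41.3465 /hr


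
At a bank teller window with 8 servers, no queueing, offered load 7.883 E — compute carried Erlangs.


B(8,7.883) = 0.229055 (Erlang-B)
Carried load = a(1 − B) = 7.883·(1 − 0.229055) = 7.883·0.770945 = 6.0774 E

Final: 6.0774 Erlangs


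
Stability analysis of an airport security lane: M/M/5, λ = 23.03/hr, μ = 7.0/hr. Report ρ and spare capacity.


Total capacity cμ = 5·7.0 = 35.00/hr
ρ = λ/(cμ) = 23.03/35.00 = 0.6580
Stable ⇔ ρ < 1: YES
Spare capacity = cμ − λ = 35.00 − 23.03 = 11.97/hr

Final: ρ = 0.6580; stable; margin = 11.97/hr


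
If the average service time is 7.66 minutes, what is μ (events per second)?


μ = 1/(service time) in consistent units.
1 second = 0.0166667 min, so μ = 0.0166667/7.66 = 0.002176 per second

Final: 0.002176 /sec
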